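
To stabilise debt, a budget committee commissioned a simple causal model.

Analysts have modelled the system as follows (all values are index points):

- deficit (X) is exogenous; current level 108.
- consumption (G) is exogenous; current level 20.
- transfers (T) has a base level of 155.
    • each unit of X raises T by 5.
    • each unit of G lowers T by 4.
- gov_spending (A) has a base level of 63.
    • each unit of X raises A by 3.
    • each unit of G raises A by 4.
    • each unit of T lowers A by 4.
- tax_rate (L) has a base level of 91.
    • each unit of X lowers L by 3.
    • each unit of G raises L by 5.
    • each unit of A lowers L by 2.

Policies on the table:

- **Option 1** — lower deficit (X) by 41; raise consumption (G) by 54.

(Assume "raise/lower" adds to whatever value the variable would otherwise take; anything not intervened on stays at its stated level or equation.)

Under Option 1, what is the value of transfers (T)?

194

Option 1 (X − 41, G + 54):
  X = 108 − 41 = 67
  G = 20 + 54 = 74
  T = 155 + 5·67 − 4·74 = 194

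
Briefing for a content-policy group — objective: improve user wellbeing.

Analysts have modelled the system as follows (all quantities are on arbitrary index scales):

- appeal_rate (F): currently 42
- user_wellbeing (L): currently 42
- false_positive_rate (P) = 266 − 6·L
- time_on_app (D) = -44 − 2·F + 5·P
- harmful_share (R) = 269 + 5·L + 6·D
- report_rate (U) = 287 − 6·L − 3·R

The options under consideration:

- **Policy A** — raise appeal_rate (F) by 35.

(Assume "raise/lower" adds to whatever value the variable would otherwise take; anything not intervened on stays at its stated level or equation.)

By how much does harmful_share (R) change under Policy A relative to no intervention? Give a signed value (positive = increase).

-420

Baseline:
  F = 42
  L = 42
  P = 266 − 6·42 = 14
  D = -44 − 2·42 + 5·14 = -58
  R = 269 + 5·42 + 6·(-58) = 131
Policy A (F + 35):
  F = 42 + 35 = 77
  L = 42
  P = 266 − 6·42 = 14
  D = -44 − 2·77 + 5·14 = -128
  R = 269 + 5·42 + 6·(-128) = -289
Change in R: -289 − 131 = -420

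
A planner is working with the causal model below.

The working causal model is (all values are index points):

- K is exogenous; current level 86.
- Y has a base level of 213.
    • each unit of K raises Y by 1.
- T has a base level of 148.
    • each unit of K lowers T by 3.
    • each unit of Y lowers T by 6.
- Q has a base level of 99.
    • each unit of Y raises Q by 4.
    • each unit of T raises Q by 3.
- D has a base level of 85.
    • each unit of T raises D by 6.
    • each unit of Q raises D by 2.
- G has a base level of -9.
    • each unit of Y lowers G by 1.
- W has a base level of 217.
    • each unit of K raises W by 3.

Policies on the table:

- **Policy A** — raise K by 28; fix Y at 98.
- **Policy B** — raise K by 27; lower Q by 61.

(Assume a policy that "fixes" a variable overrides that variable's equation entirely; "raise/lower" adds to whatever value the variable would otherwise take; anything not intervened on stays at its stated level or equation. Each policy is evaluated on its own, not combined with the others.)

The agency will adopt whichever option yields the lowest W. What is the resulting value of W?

556

Policy A (K + 28, Y := 98):
  K = 86 + 28 = 114
  W = 217 + 3·114 = 559
Policy B (K + 27, Q − 61):
  K = 86 + 27 = 113
  W = 217 + 3·113 = 556
Comparing — Policy A: W=559, Policy B: W=556. Lowest is 556 (Policy B).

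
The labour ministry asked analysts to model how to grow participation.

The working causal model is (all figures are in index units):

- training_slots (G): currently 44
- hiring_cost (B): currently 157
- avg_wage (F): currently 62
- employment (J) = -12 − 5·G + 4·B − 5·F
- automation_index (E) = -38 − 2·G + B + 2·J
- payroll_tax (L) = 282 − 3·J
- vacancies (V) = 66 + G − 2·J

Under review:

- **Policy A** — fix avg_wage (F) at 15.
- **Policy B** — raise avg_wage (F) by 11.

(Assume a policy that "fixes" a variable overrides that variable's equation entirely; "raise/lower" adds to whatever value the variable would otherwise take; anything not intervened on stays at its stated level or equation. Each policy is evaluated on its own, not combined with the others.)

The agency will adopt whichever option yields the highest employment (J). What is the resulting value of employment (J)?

Policy A (F := 15):
  G = 44
  B = 157
  F = 15
  J = -12 − 5·44 + 4·157 − 5·15 = 321
Policy B (F + 11):
  G = 44
  B = 157
  F = 62 + 11 = 73
  J = -12 − 5·44 + 4·157 − 5·73 = 31
Comparing — Policy A: J=321, Policy B: J=31. Highest is 321 (Policy A).

321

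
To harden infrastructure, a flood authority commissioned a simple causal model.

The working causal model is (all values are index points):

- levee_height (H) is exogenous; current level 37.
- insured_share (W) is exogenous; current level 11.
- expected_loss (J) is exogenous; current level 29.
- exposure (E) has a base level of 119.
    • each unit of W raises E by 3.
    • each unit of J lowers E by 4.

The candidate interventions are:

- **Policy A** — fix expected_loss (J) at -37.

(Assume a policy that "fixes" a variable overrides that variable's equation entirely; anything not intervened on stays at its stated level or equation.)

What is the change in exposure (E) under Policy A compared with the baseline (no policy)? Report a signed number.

264

Baseline:
  W = 11
  J = 29
  E = 119 + 3·11 − 4·29 = 36
Policy A (J := -37):
  W = 11
  J = -37
  E = 119 + 3·11 − 4·(-37) = 300
Change in E: 300 − 36 = 264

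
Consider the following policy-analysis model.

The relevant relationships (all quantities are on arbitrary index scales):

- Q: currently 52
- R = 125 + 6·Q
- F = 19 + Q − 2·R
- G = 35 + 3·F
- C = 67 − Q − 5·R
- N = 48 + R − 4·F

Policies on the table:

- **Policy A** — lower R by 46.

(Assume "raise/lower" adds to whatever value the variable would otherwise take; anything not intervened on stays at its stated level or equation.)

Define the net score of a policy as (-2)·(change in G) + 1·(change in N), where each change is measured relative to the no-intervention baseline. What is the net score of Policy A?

Baseline:
  Q = 52
  R = 125 + 6·52 = 437
  F = 19 + 52 − 2·437 = -803
  G = 35 + 3·(-803) = -2374
  N = 48 + 437 − 4·(-803) = 3697
Policy A (R − 46):
  Q = 52
  R = 125 + 6·52 (−46 from intervention) = 391
  F = 19 + 52 − 2·391 = -711
  G = 35 + 3·(-711) = -2098
  N = 48 + 391 − 4·(-711) = 3283
ΔG = -2098 − (-2374) = 276; ΔN = 3283 − 3697 = -414
Score = (-2)·276 + 1·(-414) = -966

-966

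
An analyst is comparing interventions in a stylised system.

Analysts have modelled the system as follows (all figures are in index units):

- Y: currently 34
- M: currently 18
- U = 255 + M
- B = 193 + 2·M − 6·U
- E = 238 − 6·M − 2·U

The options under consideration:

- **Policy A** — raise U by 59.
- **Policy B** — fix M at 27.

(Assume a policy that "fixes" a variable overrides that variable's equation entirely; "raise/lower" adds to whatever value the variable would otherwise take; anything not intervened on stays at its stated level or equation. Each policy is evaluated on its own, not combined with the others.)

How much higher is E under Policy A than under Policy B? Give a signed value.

Policy A (U + 59):
  M = 18
  U = 255 + 18 (+59 from intervention) = 332
  E = 238 − 6·18 − 2·332 = -534
Policy B (M := 27):
  M = 27
  U = 255 + 27 = 282
  E = 238 − 6·27 − 2·282 = -488
E: -534 − (-488) = -46

-46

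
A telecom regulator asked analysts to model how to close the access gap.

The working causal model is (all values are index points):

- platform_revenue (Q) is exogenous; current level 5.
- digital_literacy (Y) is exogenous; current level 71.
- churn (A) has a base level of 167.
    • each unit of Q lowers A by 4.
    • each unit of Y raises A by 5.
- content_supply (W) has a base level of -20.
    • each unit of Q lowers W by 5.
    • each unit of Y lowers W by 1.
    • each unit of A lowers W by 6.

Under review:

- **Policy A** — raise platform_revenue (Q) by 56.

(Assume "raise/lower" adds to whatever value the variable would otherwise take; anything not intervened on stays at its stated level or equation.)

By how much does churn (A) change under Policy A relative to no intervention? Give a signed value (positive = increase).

Baseline:
  Q = 5
  Y = 71
  A = 167 − 4·5 + 5·71 = 502
Policy A (Q + 56):
  Q = 5 + 56 = 61
  Y = 71
  A = 167 − 4·61 + 5·71 = 278
Change in A: 278 − 502 = -224

-224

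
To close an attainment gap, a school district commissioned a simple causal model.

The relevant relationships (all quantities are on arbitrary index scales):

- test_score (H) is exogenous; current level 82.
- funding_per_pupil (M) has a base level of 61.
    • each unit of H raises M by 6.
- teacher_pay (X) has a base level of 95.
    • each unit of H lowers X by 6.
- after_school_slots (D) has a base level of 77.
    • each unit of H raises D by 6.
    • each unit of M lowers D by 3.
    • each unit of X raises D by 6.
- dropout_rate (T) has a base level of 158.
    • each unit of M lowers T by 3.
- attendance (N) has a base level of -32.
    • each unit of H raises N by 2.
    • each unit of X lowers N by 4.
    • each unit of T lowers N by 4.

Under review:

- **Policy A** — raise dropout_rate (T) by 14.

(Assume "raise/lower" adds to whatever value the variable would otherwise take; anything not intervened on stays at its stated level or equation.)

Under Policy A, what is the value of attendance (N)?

7668

Policy A (T + 14):
  H = 82
  M = 61 + 6·82 = 553
  X = 95 − 6·82 = -397
  T = 158 − 3·553 (+14 from intervention) = -1487
  N = -32 + 2·82 − 4·(-397) − 4·(-1487) = 7668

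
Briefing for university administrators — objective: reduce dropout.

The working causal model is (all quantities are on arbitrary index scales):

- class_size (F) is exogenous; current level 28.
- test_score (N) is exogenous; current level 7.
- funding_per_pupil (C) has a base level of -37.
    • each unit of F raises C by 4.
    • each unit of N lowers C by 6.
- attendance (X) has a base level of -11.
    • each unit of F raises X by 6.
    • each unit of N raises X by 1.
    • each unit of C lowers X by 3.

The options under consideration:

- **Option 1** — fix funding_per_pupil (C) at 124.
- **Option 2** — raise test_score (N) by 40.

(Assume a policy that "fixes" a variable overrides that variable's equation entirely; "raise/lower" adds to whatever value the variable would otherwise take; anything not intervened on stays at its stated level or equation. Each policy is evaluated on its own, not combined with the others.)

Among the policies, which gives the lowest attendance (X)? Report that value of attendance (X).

Option 1 (C := 124):
  F = 28
  N = 7
  C = 124
  X = -11 + 6·28 + 7 − 3·124 = -208
Option 2 (N + 40):
  F = 28
  N = 7 + 40 = 47
  C = -37 + 4·28 − 6·47 = -207
  X = -11 + 6·28 + 47 − 3·(-207) = 825
Comparing — Option 1: X=-208, Option 2: X=825. Lowest is -208 (Option 1).

-208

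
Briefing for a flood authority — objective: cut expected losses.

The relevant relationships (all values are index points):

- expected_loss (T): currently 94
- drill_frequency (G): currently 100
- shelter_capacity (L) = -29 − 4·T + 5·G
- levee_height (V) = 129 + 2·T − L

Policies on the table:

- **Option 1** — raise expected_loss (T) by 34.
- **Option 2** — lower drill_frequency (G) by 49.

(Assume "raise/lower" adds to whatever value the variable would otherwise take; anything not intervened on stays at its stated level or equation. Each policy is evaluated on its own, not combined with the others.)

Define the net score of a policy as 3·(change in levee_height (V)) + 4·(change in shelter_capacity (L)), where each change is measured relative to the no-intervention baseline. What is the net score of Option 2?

Baseline:
  T = 94
  G = 100
  L = -29 − 4·94 + 5·100 = 95
  V = 129 + 2·94 − 95 = 222
Option 2 (G − 49):
  T = 94
  G = 100 − 49 = 51
  L = -29 − 4·94 + 5·51 = -150
  V = 129 + 2·94 − (-150) = 467
ΔV = 467 − 222 = 245; ΔL = -150 − 95 = -245
Score = 3·245 + 4·(-245) = -245

-245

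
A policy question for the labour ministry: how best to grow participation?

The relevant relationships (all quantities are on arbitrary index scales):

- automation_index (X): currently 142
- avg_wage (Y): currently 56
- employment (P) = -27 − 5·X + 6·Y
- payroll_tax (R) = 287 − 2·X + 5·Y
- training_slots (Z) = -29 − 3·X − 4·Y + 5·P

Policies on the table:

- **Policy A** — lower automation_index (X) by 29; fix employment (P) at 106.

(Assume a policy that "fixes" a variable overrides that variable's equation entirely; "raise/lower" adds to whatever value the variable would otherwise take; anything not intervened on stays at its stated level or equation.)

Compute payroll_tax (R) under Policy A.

341

Policy A (X − 29, P := 106):
  X = 142 − 29 = 113
  Y = 56
  R = 287 − 2·113 + 5·56 = 341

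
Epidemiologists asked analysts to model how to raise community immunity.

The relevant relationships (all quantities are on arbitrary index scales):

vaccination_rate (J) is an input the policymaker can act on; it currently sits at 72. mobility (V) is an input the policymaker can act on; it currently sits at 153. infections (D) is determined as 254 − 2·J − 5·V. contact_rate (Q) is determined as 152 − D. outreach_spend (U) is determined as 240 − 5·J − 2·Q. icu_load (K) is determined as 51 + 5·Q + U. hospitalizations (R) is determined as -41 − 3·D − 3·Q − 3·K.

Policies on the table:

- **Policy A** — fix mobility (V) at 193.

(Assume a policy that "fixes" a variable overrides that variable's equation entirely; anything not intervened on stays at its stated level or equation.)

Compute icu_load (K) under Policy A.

2952

Policy A (V := 193):
  J = 72
  V = 193
  D = 254 − 2·72 − 5·193 = -855
  Q = 152 − (-855) = 1007
  U = 240 − 5·72 − 2·1007 = -2134
  K = 51 + 5·1007 + (-2134) = 2952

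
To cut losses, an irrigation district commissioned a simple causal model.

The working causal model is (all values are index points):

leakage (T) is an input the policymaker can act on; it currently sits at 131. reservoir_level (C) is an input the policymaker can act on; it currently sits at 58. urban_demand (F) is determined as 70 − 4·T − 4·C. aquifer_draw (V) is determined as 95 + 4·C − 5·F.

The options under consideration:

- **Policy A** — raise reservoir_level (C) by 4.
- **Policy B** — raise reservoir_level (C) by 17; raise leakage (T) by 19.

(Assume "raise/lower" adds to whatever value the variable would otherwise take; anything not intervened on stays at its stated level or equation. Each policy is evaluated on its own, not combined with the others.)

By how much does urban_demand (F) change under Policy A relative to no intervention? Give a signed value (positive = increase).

-16

Baseline:
  T = 131
  C = 58
  F = 70 − 4·131 − 4·58 = -686
Policy A (C + 4):
  T = 131
  C = 58 + 4 = 62
  F = 70 − 4·131 − 4·62 = -702
Change in F: -702 − (-686) = -16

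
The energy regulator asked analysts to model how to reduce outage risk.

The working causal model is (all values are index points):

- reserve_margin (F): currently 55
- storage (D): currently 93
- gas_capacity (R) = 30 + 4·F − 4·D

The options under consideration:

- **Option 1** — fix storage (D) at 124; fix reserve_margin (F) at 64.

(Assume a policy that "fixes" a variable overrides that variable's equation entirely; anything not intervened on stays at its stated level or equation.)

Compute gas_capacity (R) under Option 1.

Option 1 (D := 124, F := 64):
  F = 64
  D = 124
  R = 30 + 4·64 − 4·124 = -210

-210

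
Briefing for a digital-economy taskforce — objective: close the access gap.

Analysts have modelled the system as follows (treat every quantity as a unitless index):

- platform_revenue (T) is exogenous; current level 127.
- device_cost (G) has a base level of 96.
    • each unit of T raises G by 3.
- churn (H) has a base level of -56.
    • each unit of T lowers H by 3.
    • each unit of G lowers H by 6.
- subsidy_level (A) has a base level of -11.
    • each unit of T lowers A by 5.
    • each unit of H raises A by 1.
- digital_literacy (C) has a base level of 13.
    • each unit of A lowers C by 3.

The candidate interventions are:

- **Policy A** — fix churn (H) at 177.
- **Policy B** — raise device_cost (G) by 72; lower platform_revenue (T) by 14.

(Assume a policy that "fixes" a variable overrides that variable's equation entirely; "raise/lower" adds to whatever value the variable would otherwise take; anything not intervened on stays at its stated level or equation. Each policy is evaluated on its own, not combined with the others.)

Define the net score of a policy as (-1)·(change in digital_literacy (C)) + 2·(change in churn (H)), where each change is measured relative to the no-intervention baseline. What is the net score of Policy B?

-480

Baseline:
  T = 127
  G = 96 + 3·127 = 477
  H = -56 − 3·127 − 6·477 = -3299
  A = -11 − 5·127 + (-3299) = -3945
  C = 13 − 3·(-3945) = 11848
Policy B (G + 72, T − 14):
  T = 127 − 14 = 113
  G = 96 + 3·113 (+72 from intervention) = 507
  H = -56 − 3·113 − 6·507 = -3437
  A = -11 − 5·113 + (-3437) = -4013
  C = 13 − 3·(-4013) = 12052
ΔC = 12052 − 11848 = 204; ΔH = -3437 − (-3299) = -138
Score = (-1)·204 + 2·(-138) = -480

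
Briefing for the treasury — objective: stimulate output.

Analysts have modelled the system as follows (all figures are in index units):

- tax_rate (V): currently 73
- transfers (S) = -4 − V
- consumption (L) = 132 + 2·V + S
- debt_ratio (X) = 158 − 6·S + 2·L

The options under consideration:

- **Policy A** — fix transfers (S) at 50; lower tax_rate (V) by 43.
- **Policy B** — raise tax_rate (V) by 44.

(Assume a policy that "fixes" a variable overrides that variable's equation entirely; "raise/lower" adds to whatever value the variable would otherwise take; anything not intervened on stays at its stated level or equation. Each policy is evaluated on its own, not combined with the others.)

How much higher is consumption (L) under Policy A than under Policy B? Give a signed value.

-3

Policy A (S := 50, V − 43):
  V = 73 − 43 = 30
  S = 50
  L = 132 + 2·30 + 50 = 242
Policy B (V + 44):
  V = 73 + 44 = 117
  S = -4 − 117 = -121
  L = 132 + 2·117 + (-121) = 245
L: 242 − 245 = -3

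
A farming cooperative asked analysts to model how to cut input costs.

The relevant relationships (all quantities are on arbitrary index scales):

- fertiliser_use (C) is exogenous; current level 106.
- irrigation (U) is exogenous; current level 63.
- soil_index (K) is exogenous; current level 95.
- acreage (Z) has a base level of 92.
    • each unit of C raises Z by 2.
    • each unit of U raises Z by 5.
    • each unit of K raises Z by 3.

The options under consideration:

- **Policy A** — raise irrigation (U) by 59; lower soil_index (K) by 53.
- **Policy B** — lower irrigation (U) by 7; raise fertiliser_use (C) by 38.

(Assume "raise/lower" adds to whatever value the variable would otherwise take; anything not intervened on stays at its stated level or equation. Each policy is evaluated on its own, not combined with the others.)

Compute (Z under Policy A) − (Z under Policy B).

Policy A (U + 59, K − 53):
  C = 106
  U = 63 + 59 = 122
  K = 95 − 53 = 42
  Z = 92 + 2·106 + 5·122 + 3·42 = 1040
Policy B (U − 7, C + 38):
  C = 106 + 38 = 144
  U = 63 − 7 = 56
  K = 95
  Z = 92 + 2·144 + 5·56 + 3·95 = 945
Z: 1040 − 945 = 95

95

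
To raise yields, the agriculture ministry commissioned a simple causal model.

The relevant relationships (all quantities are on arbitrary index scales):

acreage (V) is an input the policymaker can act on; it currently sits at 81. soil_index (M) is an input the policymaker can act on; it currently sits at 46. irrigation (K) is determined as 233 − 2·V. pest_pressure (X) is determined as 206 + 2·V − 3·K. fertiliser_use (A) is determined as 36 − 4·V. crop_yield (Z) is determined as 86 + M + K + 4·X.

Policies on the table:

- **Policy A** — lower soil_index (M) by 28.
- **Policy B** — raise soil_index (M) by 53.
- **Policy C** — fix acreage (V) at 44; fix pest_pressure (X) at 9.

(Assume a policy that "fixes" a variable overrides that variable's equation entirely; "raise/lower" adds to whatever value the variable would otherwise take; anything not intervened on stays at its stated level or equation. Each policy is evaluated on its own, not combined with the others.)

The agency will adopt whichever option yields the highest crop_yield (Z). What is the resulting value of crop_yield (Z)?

Policy A (M − 28):
  V = 81
  M = 46 − 28 = 18
  K = 233 − 2·81 = 71
  X = 206 + 2·81 − 3·71 = 155
  Z = 86 + 18 + 71 + 4·155 = 795
Policy B (M + 53):
  V = 81
  M = 46 + 53 = 99
  K = 233 − 2·81 = 71
  X = 206 + 2·81 − 3·71 = 155
  Z = 86 + 99 + 71 + 4·155 = 876
Policy C (V := 44, X := 9):
  V = 44
  M = 46
  K = 233 − 2·44 = 145
  X = 9
  Z = 86 + 46 + 145 + 4·9 = 313
Comparing — Policy A: Z=795, Policy B: Z=876, Policy C: Z=313. Highest is 876 (Policy B).

876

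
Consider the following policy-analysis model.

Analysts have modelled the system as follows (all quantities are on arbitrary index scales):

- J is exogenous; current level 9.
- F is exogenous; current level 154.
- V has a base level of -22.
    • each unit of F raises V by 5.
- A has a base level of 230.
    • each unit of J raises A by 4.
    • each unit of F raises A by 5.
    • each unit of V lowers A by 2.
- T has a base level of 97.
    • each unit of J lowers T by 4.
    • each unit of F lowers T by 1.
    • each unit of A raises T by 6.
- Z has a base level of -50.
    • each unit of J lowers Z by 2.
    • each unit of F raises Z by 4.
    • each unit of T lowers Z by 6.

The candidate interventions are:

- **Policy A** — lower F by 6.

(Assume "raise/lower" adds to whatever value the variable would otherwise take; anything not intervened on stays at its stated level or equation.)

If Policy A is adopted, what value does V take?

Policy A (F − 6):
  F = 154 − 6 = 148
  V = -22 + 5·148 = 718

718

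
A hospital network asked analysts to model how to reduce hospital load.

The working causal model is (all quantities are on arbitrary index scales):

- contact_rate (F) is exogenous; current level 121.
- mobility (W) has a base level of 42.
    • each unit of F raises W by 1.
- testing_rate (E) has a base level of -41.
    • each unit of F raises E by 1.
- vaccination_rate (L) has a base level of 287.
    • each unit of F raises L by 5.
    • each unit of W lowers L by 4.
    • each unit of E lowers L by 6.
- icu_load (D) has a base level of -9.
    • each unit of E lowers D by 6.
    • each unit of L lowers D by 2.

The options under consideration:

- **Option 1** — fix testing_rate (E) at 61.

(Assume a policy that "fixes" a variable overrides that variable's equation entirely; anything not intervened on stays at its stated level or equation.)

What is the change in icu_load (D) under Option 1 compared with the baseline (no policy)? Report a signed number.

Baseline:
  F = 121
  W = 42 + 121 = 163
  E = -41 + 121 = 80
  L = 287 + 5·121 − 4·163 − 6·80 = -240
  D = -9 − 6·80 − 2·(-240) = -9
Option 1 (E := 61):
  F = 121
  W = 42 + 121 = 163
  E = 61
  L = 287 + 5·121 − 4·163 − 6·61 = -126
  D = -9 − 6·61 − 2·(-126) = -123
Change in D: -123 − (-9) = -114

-114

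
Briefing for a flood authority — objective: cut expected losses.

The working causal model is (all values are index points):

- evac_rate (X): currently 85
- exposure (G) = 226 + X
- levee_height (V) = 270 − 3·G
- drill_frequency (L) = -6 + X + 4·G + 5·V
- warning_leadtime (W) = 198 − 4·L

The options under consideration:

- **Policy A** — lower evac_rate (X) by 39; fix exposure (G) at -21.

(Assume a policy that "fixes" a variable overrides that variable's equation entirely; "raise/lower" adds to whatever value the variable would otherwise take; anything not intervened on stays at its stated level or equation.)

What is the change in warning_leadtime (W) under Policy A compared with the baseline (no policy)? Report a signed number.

Baseline:
  X = 85
  G = 226 + 85 = 311
  V = 270 − 3·311 = -663
  L = -6 + 85 + 4·311 + 5·(-663) = -1992
  W = 198 − 4·(-1992) = 8166
Policy A (X − 39, G := -21):
  X = 85 − 39 = 46
  G = -21
  V = 270 − 3·(-21) = 333
  L = -6 + 46 + 4·(-21) + 5·333 = 1621
  W = 198 − 4·1621 = -6286
Change in W: -6286 − 8166 = -14452

-14452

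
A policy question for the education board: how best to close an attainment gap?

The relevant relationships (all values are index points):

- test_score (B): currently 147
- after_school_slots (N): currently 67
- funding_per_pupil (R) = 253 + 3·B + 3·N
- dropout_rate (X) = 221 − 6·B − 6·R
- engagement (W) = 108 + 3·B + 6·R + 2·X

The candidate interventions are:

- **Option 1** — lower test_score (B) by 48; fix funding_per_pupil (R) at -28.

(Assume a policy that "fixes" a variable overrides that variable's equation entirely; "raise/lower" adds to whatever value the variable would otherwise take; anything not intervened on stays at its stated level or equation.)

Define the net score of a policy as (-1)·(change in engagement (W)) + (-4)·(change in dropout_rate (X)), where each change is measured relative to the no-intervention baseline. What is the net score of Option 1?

-29274

Baseline:
  B = 147
  N = 67
  R = 253 + 3·147 + 3·67 = 895
  X = 221 − 6·147 − 6·895 = -6031
  W = 108 + 3·147 + 6·895 + 2·(-6031) = -6143
Option 1 (B − 48, R := -28):
  B = 147 − 48 = 99
  N = 67
  R = -28
  X = 221 − 6·99 − 6·(-28) = -205
  W = 108 + 3·99 + 6·(-28) + 2·(-205) = -173
ΔW = -173 − (-6143) = 5970; ΔX = -205 − (-6031) = 5826
Score = (-1)·5970 + (-4)·5826 = -29274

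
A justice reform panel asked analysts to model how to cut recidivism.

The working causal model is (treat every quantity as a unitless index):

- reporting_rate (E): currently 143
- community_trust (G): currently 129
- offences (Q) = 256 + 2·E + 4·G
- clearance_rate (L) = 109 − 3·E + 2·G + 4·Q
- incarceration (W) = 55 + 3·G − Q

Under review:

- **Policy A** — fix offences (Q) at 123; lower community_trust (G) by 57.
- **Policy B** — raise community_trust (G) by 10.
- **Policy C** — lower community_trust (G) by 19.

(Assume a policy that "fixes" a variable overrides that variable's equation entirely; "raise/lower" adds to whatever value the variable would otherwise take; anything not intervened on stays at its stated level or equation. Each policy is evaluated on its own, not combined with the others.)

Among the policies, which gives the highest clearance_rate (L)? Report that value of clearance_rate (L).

Policy A (Q := 123, G − 57):
  E = 143
  G = 129 − 57 = 72
  Q = 123
  L = 109 − 3·143 + 2·72 + 4·123 = 316
Policy B (G + 10):
  E = 143
  G = 129 + 10 = 139
  Q = 256 + 2·143 + 4·139 = 1098
  L = 109 − 3·143 + 2·139 + 4·1098 = 4350
Policy C (G − 19):
  E = 143
  G = 129 − 19 = 110
  Q = 256 + 2·143 + 4·110 = 982
  L = 109 − 3·143 + 2·110 + 4·982 = 3828
Comparing — Policy A: L=316, Policy B: L=4350, Policy C: L=3828. Highest is 4350 (Policy B).

4350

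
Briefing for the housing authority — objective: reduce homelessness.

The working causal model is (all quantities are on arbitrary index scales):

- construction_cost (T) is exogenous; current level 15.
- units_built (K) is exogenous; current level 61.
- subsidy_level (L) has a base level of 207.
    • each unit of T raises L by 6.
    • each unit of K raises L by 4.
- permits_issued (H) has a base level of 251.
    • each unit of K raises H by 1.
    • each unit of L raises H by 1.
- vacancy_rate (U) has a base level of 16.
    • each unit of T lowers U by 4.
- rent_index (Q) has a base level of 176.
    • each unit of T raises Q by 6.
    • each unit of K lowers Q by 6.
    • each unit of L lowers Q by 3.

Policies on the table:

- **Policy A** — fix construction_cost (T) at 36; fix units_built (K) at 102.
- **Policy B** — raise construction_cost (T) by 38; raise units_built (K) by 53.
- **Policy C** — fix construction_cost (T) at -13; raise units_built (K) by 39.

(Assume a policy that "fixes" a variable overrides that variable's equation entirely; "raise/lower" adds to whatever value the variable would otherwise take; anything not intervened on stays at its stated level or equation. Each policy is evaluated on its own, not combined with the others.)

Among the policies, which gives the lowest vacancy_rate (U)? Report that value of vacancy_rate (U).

-196

Policy A (T := 36, K := 102):
  T = 36
  U = 16 − 4·36 = -128
Policy B (T + 38, K + 53):
  T = 15 + 38 = 53
  U = 16 − 4·53 = -196
Policy C (T := -13, K + 39):
  T = -13
  U = 16 − 4·(-13) = 68
Comparing — Policy A: U=-128, Policy B: U=-196, Policy C: U=68. Lowest is -196 (Policy B).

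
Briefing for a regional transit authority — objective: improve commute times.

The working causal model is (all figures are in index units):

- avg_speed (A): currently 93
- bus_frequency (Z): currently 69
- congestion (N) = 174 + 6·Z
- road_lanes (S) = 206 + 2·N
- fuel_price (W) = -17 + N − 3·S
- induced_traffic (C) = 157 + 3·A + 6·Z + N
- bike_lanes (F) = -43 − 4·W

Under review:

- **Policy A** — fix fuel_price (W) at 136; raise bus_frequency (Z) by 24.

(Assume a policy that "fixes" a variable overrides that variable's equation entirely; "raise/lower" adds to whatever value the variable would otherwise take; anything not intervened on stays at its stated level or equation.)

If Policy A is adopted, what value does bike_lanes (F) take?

Policy A (W := 136, Z + 24):
  Z = 69 + 24 = 93
  N = 174 + 6·93 = 732
  S = 206 + 2·732 = 1670
  W = 136
  F = -43 − 4·136 = -587

-587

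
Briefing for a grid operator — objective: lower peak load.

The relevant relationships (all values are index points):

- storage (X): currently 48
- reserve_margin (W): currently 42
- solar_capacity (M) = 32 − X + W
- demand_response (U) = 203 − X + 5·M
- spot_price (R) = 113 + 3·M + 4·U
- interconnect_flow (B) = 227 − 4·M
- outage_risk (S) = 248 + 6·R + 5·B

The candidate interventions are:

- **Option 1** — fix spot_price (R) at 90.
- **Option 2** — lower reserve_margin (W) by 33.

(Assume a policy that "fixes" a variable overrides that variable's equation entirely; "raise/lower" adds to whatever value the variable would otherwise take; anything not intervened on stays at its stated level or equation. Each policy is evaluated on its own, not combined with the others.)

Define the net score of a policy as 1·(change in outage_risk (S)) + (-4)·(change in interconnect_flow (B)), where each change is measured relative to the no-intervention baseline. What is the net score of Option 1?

-7446

Baseline:
  X = 48
  W = 42
  M = 32 − 48 + 42 = 26
  U = 203 − 48 + 5·26 = 285
  R = 113 + 3·26 + 4·285 = 1331
  B = 227 − 4·26 = 123
  S = 248 + 6·1331 + 5·123 = 8849
Option 1 (R := 90):
  X = 48
  W = 42
  M = 32 − 48 + 42 = 26
  U = 203 − 48 + 5·26 = 285
  R = 90
  B = 227 − 4·26 = 123
  S = 248 + 6·90 + 5·123 = 1403
ΔS = 1403 − 8849 = -7446; ΔB = 123 − 123 = 0
Score = 1·(-7446) + (-4)·0 = -7446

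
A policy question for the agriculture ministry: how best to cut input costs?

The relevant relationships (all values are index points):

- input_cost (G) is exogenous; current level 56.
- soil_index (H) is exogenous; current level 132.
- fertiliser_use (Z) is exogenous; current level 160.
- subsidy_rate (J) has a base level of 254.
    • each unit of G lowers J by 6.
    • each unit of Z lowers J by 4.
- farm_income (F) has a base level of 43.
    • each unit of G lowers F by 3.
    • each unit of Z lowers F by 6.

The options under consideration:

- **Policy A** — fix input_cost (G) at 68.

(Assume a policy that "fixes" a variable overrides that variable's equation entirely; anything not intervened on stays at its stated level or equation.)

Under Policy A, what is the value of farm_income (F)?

-1121

Policy A (G := 68):
  G = 68
  Z = 160
  F = 43 − 3·68 − 6·160 = -1121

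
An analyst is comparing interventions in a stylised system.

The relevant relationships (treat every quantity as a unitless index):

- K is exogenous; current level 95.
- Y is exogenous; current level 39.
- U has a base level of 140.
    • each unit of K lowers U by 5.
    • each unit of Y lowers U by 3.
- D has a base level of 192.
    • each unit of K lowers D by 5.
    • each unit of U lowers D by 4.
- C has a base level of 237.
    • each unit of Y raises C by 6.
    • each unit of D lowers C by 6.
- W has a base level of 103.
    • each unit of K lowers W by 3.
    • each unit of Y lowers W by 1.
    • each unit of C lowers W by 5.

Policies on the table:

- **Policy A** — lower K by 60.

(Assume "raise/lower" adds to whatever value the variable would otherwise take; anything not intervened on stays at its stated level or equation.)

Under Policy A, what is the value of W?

Policy A (K − 60):
  K = 95 − 60 = 35
  Y = 39
  U = 140 − 5·35 − 3·39 = -152
  D = 192 − 5·35 − 4·(-152) = 625
  C = 237 + 6·39 − 6·625 = -3279
  W = 103 − 3·35 − 39 − 5·(-3279) = 16354

16354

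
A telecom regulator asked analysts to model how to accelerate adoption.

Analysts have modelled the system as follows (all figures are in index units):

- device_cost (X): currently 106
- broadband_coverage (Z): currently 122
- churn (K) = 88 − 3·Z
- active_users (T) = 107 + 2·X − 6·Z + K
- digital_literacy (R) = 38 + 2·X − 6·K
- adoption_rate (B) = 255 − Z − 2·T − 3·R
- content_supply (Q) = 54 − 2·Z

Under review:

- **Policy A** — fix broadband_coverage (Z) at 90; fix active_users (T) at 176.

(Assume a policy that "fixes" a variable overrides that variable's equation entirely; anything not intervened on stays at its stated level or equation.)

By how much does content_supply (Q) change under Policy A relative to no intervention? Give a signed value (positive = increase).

64

Baseline:
  Z = 122
  Q = 54 − 2·122 = -190
Policy A (Z := 90, T := 176):
  Z = 90
  Q = 54 − 2·90 = -126
Change in Q: -126 − (-190) = 64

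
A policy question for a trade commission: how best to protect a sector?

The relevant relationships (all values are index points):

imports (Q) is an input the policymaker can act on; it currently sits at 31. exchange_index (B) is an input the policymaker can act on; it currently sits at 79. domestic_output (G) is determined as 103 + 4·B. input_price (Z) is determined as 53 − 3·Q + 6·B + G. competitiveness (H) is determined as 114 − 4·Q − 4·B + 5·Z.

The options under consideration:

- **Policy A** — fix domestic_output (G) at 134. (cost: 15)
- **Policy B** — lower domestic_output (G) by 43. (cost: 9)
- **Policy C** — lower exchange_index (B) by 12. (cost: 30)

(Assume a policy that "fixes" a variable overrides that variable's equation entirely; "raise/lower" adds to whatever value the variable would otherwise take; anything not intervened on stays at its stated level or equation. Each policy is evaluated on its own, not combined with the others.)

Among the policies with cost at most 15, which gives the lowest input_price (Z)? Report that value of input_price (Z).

568

Policy A (G := 134):
  Q = 31
  B = 79
  G = 134
  Z = 53 − 3·31 + 6·79 + 134 = 568
Policy B (G − 43):
  Q = 31
  B = 79
  G = 103 + 4·79 (−43 from intervention) = 376
  Z = 53 − 3·31 + 6·79 + 376 = 810
Comparing — Policy A: Z=568, Policy B: Z=810. Lowest is 568 (Policy A).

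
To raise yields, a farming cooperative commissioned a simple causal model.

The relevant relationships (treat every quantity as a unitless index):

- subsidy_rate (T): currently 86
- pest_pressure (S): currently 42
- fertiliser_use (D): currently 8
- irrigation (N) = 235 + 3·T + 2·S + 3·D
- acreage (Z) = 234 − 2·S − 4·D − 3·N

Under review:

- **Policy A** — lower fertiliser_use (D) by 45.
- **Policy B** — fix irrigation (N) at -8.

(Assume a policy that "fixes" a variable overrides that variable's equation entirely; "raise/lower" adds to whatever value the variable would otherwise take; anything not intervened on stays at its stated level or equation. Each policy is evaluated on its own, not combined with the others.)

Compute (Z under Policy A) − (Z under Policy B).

-1242

Policy A (D − 45):
  T = 86
  S = 42
  D = 8 − 45 = -37
  N = 235 + 3·86 + 2·42 + 3·(-37) = 466
  Z = 234 − 2·42 − 4·(-37) − 3·466 = -1100
Policy B (N := -8):
  T = 86
  S = 42
  D = 8
  N = -8
  Z = 234 − 2·42 − 4·8 − 3·(-8) = 142
Z: -1100 − 142 = -1242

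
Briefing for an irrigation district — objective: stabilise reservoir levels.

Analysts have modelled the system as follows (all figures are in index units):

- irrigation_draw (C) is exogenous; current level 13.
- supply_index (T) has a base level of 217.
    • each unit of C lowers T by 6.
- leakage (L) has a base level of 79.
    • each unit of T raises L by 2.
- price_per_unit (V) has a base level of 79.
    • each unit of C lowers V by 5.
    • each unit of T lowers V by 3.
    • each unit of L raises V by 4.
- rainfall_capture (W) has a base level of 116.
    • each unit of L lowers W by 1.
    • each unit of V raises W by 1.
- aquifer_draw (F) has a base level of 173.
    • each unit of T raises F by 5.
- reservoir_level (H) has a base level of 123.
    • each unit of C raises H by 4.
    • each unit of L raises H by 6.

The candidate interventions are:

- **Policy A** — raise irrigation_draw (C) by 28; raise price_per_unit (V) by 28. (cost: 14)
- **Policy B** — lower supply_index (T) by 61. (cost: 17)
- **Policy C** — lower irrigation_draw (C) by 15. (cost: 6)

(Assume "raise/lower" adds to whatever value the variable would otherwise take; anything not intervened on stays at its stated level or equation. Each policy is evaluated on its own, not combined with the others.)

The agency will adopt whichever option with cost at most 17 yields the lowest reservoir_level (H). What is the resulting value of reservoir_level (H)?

Policy A (C + 28, V + 28):
  C = 13 + 28 = 41
  T = 217 − 6·41 = -29
  L = 79 + 2·(-29) = 21
  H = 123 + 4·41 + 6·21 = 413
Policy B (T − 61):
  C = 13
  T = 217 − 6·13 (−61 from intervention) = 78
  L = 79 + 2·78 = 235
  H = 123 + 4·13 + 6·235 = 1585
Policy C (C − 15):
  C = 13 − 15 = -2
  T = 217 − 6·(-2) = 229
  L = 79 + 2·229 = 537
  H = 123 + 4·(-2) + 6·537 = 3337
Comparing — Policy A: H=413, Policy B: H=1585, Policy C: H=3337. Lowest is 413 (Policy A).

413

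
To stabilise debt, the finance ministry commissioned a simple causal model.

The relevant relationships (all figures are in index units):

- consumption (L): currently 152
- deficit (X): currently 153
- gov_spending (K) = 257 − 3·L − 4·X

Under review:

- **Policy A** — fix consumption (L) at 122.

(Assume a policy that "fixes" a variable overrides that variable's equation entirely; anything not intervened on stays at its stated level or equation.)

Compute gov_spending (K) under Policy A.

Policy A (L := 122):
  L = 122
  X = 153
  K = 257 − 3·122 − 4·153 = -721

-721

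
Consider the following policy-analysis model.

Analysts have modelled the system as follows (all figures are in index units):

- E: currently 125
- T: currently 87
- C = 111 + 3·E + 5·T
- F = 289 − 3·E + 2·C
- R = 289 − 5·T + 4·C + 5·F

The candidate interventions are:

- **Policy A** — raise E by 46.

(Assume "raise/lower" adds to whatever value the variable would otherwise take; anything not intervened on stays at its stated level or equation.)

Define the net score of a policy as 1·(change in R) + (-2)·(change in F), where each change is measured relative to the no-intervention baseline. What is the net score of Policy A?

Baseline:
  E = 125
  T = 87
  C = 111 + 3·125 + 5·87 = 921
  F = 289 − 3·125 + 2·921 = 1756
  R = 289 − 5·87 + 4·921 + 5·1756 = 12318
Policy A (E + 46):
  E = 125 + 46 = 171
  T = 87
  C = 111 + 3·171 + 5·87 = 1059
  F = 289 − 3·171 + 2·1059 = 1894
  R = 289 − 5·87 + 4·1059 + 5·1894 = 13560
ΔR = 13560 − 12318 = 1242; ΔF = 1894 − 1756 = 138
Score = 1·1242 + (-2)·138 = 966

966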